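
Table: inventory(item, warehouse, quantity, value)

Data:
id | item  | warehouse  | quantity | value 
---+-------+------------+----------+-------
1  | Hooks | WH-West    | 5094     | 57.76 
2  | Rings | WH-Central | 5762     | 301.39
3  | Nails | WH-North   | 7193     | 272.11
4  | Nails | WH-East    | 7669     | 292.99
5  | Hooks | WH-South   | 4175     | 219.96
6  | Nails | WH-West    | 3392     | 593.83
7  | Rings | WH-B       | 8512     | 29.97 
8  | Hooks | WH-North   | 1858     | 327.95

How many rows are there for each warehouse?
SELECT warehouse, COUNT(*) as count
FROM inventory
GROUP BY warehouse

Result:
  WH-B: 1
  WH-Central: 1
  WH-East: 1
  WH-North: 2
  WH-South: 1
  WH-West: 2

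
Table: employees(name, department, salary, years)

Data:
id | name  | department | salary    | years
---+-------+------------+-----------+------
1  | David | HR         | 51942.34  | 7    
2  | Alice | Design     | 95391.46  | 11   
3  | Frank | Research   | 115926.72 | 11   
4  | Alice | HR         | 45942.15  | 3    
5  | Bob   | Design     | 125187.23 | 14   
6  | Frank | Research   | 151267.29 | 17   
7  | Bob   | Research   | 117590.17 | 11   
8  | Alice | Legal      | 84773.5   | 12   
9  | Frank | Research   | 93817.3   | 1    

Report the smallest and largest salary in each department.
SELECT department, MIN(salary), MAX(salary)
FROM employees
GROUP BY department

Result:
  Design: min=95391.46, max=125187.23
  HR: min=45942.15, max=51942.34
  Legal: min=84773.50, max=84773.50
  Research: min=93817.30, max=151267.29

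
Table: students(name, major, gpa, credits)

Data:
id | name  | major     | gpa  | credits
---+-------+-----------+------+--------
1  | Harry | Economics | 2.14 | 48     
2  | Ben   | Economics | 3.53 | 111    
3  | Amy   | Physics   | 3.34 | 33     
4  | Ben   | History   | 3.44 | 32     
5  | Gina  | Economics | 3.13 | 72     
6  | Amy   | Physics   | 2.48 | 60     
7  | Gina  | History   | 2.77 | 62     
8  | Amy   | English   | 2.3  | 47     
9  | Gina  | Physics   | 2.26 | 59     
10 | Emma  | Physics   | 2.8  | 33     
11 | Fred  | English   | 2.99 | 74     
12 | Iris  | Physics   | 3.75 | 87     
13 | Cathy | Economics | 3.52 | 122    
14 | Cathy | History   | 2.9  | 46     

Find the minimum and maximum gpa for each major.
SELECT major, MIN(gpa), MAX(gpa)
FROM students
GROUP BY major

Result:
  Economics: min=2.14, max=3.53
  English: min=2.30, max=2.99
  History: min=2.77, max=3.44
  Physics: min=2.26, max=3.75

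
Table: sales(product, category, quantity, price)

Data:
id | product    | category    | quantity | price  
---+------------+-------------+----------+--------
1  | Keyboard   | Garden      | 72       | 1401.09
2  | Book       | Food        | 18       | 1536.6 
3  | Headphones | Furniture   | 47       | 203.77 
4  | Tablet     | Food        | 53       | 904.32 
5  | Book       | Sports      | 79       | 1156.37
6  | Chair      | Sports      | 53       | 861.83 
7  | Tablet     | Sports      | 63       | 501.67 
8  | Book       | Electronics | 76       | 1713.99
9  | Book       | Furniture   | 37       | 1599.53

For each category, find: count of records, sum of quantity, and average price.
SELECT category,
       COUNT(*) as cnt,
       SUM(quantity) as total_quantity,
       AVG(price) as avg_price
FROM sales
GROUP BY category

Result:
  Electronics: 1 records, 76 total quantity, 1713.99 avg price
  Food: 2 records, 71 total quantity, 1220.46 avg price
  Furniture: 2 records, 84 total quantity, 901.65 avg price
  Garden: 1 records, 72 total quantity, 1401.09 avg price
  Sports: 3 records, 195 total quantity, 839.96 avg price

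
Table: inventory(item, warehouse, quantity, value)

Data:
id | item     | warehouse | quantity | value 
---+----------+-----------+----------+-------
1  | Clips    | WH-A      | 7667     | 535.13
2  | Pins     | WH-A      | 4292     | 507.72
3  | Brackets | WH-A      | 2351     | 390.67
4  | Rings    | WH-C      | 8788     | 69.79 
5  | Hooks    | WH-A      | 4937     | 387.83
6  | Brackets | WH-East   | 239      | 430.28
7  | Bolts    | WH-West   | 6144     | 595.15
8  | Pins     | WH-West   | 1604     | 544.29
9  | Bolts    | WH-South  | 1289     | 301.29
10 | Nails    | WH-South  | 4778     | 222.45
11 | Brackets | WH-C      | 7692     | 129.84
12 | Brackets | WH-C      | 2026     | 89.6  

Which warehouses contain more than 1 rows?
SELECT warehouse, COUNT(*) as cnt
FROM inventory
GROUP BY warehouse
HAVING COUNT(*) > 1

Result:
  WH-A: 4
  WH-C: 3
  WH-South: 2
  WH-West: 2

Note: HAVING filters groups after aggregation, WHERE filters rows before.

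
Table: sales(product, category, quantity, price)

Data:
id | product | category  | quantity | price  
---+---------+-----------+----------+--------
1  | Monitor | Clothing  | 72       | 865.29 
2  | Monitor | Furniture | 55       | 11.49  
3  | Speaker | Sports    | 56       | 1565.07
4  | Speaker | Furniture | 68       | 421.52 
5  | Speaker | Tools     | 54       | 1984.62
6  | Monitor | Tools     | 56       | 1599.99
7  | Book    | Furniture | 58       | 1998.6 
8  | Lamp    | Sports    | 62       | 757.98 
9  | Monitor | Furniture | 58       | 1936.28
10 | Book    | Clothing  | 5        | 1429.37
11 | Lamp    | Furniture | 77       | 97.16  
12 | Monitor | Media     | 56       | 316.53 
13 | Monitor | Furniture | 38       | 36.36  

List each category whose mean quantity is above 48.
SELECT category, AVG(quantity)
FROM sales
GROUP BY category
HAVING AVG(quantity) > 48

Result:
  Furniture: avg=59.00
  Media: avg=56.00
  Sports: avg=59.00
  Tools: avg=55.00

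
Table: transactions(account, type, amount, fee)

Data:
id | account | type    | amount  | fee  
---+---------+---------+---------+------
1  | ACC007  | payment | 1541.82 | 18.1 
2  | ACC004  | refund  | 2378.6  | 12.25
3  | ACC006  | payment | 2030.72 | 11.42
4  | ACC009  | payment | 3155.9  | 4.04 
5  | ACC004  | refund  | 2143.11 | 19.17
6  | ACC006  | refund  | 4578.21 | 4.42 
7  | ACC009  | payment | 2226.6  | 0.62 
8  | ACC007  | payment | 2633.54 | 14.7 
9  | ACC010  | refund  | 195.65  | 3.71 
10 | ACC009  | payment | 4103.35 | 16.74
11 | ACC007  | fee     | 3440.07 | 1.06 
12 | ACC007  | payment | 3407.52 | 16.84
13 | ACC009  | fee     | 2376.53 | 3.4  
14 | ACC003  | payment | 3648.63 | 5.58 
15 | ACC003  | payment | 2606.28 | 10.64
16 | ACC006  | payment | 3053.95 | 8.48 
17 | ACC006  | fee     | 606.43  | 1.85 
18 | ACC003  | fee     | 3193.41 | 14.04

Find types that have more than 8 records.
SELECT type, COUNT(*) as cnt
FROM transactions
GROUP BY type
HAVING COUNT(*) > 8

Result:
  payment: 10

Note: HAVING filters groups after aggregation, WHERE filters rows before.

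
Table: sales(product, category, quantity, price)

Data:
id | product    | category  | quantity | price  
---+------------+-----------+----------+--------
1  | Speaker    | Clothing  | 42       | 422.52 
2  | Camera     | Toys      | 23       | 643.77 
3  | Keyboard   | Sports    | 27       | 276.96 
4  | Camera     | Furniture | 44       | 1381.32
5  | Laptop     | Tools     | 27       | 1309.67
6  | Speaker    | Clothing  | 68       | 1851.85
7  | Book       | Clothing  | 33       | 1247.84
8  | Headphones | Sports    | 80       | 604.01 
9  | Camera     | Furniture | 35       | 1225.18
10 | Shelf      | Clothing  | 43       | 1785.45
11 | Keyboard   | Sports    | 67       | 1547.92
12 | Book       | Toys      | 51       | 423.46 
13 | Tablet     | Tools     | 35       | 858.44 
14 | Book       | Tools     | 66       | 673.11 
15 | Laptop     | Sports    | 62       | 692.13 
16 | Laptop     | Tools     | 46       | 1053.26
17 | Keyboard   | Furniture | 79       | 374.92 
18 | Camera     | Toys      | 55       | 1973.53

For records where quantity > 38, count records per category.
SELECT category, COUNT(*)
FROM sales
WHERE quantity > 38
GROUP BY category

Note: WHERE filters rows before grouping.

Result:
  Clothing: 3
  Furniture: 2
  Sports: 3
  Tools: 2
  Toys: 2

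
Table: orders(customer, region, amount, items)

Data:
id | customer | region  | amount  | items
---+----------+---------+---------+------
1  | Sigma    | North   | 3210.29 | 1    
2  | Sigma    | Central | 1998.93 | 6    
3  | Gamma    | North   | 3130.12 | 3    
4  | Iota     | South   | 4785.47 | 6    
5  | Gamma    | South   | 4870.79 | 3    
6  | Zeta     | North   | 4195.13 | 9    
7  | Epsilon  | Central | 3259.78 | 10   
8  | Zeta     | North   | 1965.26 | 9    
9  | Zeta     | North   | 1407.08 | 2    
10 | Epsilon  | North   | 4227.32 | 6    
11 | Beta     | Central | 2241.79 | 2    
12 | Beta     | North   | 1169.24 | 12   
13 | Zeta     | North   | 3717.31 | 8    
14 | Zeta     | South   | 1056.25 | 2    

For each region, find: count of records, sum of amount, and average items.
SELECT region,
       COUNT(*) as cnt,
       SUM(amount) as total_amount,
       AVG(items) as avg_items
FROM orders
GROUP BY region

Result:
  Central: 3 records, 7500.50 total amount, 6.00 avg items
  North: 8 records, 23021.75 total amount, 6.25 avg items
  South: 3 records, 10712.51 total amount, 3.67 avg items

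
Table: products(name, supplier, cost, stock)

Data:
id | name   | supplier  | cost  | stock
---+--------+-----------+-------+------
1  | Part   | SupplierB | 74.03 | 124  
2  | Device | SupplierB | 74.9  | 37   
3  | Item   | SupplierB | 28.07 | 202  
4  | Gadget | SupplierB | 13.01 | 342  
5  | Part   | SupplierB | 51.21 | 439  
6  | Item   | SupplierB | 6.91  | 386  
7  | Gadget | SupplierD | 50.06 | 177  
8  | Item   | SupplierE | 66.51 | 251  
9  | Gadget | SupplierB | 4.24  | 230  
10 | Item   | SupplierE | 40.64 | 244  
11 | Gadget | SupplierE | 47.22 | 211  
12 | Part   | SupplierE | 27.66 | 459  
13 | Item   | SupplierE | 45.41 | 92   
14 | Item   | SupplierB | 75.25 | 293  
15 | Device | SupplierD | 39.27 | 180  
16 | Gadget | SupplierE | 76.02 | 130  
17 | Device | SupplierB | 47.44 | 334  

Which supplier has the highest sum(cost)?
SELECT supplier, SUM(cost) as val
FROM products
GROUP BY supplier
ORDER BY val DESC
LIMIT 1

Result: SupplierB with sum(cost) = 375.06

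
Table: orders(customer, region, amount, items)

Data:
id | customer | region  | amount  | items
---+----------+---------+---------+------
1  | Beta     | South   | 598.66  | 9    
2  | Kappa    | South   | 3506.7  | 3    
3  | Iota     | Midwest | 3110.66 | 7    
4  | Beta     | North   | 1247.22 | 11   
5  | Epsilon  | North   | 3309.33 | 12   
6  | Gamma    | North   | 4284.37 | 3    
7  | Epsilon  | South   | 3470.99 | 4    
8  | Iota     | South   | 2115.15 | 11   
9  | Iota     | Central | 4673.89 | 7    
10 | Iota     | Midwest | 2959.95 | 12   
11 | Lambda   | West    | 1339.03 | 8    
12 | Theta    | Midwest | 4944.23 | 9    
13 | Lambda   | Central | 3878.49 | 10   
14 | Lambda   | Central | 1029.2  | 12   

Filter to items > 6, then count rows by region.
SELECT region, COUNT(*)
FROM orders
WHERE items > 6
GROUP BY region

Note: WHERE filters rows before grouping.

Result:
  Central: 3
  Midwest: 3
  North: 2
  South: 2
  West: 1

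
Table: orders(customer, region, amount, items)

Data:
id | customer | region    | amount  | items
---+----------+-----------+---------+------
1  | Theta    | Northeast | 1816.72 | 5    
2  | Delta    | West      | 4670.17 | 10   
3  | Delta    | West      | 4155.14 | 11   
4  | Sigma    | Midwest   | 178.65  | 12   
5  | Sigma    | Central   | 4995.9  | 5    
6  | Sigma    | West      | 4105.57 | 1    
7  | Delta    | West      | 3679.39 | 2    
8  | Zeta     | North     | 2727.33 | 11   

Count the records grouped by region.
SELECT region, COUNT(*) as count
FROM orders
GROUP BY region

Result:
  Central: 1
  Midwest: 1
  North: 1
  Northeast: 1
  West: 4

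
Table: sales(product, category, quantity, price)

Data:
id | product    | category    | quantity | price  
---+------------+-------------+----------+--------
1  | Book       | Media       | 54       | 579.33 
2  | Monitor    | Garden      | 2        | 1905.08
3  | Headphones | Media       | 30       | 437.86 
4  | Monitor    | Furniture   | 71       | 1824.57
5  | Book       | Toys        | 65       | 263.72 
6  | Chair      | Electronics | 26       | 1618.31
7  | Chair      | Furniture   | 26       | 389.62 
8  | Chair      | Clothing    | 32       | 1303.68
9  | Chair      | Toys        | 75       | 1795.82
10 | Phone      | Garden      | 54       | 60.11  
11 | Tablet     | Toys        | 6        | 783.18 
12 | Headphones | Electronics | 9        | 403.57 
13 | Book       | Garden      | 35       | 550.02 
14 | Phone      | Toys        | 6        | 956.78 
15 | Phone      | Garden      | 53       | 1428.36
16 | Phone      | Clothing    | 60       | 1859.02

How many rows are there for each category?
SELECT category, COUNT(*) as count
FROM sales
GROUP BY category

Result:
  Clothing: 2
  Electronics: 2
  Furniture: 2
  Garden: 4
  Media: 2
  Toys: 4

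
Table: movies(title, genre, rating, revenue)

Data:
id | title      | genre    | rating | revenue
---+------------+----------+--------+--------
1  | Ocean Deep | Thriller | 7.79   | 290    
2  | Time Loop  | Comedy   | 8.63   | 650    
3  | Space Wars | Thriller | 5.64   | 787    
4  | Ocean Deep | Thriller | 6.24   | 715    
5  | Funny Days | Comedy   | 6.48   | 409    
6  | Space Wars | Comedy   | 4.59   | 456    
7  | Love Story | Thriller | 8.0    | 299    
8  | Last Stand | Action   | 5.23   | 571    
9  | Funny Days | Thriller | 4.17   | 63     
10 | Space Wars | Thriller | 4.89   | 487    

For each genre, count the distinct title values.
SELECT genre, COUNT(DISTINCT title)
FROM movies
GROUP BY genre

Result:
  Action: 1 distinct
  Comedy: 3 distinct
  Thriller: 4 distinct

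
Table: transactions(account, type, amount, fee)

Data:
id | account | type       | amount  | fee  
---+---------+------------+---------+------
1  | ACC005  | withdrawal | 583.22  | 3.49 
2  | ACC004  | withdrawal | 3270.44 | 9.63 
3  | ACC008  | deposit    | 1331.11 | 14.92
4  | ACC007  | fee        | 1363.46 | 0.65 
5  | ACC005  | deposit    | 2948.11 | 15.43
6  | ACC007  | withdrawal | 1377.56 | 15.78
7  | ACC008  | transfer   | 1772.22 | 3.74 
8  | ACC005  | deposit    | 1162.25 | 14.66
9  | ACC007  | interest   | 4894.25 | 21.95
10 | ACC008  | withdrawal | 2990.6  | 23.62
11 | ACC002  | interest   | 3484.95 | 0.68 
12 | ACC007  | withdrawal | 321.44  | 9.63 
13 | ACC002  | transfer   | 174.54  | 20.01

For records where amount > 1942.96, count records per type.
SELECT type, COUNT(*)
FROM transactions
WHERE amount > 1942.96
GROUP BY type

Note: WHERE filters rows before grouping.

Result:
  deposit: 1
  interest: 2
  withdrawal: 2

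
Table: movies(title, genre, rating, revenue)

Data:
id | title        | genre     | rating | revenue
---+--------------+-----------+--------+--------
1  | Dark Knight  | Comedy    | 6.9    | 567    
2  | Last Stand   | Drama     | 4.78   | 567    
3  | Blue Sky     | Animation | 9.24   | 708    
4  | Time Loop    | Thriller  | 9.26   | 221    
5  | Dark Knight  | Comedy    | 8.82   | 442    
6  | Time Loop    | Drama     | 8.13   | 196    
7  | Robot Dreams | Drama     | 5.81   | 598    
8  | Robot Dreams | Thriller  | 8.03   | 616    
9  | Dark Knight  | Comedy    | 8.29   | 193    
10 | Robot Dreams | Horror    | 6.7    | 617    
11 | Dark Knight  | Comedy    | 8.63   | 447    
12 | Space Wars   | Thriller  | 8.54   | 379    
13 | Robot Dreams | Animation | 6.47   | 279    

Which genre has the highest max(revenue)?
SELECT genre, MAX(revenue) as val
FROM movies
GROUP BY genre
ORDER BY val DESC
LIMIT 1

Result: Animation with max(revenue) = 708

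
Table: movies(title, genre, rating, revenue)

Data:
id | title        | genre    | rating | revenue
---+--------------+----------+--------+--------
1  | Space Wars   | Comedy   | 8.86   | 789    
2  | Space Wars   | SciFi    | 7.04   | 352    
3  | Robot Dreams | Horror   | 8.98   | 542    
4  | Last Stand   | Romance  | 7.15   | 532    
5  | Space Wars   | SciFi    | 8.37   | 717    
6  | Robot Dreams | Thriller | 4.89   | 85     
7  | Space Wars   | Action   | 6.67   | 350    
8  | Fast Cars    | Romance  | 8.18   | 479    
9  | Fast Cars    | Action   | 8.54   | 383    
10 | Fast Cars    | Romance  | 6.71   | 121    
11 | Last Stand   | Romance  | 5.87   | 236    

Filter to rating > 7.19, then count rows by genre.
SELECT genre, COUNT(*)
FROM movies
WHERE rating > 7.19
GROUP BY genre

Note: WHERE filters rows before grouping.

Result:
  Action: 1
  Comedy: 1
  Horror: 1
  Romance: 1
  SciFi: 1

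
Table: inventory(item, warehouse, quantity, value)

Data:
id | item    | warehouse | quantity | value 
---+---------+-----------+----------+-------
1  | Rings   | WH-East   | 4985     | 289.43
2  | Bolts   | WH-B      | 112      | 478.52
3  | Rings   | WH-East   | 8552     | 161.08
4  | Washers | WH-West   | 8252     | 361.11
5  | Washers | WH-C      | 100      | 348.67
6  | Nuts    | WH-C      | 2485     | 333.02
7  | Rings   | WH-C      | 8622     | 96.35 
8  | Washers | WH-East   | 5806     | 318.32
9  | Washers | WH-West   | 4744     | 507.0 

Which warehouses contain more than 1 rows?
SELECT warehouse, COUNT(*) as cnt
FROM inventory
GROUP BY warehouse
HAVING COUNT(*) > 1

Result:
  WH-C: 3
  WH-East: 3
  WH-West: 2

Note: HAVING filters groups after aggregation, WHERE filters rows before.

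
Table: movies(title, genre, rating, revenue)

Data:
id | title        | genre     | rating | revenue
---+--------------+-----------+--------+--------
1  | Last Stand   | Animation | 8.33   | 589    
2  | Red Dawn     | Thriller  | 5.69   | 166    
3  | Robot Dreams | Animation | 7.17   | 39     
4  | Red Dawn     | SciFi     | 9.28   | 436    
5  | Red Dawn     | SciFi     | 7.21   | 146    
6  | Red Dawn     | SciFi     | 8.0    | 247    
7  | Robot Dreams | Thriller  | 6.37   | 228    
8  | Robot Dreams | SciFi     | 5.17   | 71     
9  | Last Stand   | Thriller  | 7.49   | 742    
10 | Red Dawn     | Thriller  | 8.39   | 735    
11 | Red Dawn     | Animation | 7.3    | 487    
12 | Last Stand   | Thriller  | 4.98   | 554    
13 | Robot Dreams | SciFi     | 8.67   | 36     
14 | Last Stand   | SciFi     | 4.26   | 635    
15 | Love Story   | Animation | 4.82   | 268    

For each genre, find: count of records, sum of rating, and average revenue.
SELECT genre,
       COUNT(*) as cnt,
       SUM(rating) as total_rating,
       AVG(revenue) as avg_revenue
FROM movies
GROUP BY genre

Result:
  Animation: 4 records, 27.62 total rating, 345.75 avg revenue
  SciFi: 6 records, 42.59 total rating, 261.83 avg revenue
  Thriller: 5 records, 32.92 total rating, 485.00 avg revenue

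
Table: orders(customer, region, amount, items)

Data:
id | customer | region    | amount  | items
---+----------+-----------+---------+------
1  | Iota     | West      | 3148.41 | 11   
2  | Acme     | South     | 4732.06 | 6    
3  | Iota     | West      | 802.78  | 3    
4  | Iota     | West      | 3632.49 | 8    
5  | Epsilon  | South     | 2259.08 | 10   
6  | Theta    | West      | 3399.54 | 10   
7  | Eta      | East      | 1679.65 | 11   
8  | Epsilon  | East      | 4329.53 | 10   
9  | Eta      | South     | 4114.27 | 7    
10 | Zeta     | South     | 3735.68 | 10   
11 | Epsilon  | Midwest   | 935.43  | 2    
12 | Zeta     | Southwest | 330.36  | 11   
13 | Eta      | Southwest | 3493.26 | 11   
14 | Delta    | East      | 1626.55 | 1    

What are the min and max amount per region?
SELECT region, MIN(amount), MAX(amount)
FROM orders
GROUP BY region

Result:
  East: min=1626.55, max=4329.53
  Midwest: min=935.43, max=935.43
  South: min=2259.08, max=4732.06
  Southwest: min=330.36, max=3493.26
  West: min=802.78, max=3632.49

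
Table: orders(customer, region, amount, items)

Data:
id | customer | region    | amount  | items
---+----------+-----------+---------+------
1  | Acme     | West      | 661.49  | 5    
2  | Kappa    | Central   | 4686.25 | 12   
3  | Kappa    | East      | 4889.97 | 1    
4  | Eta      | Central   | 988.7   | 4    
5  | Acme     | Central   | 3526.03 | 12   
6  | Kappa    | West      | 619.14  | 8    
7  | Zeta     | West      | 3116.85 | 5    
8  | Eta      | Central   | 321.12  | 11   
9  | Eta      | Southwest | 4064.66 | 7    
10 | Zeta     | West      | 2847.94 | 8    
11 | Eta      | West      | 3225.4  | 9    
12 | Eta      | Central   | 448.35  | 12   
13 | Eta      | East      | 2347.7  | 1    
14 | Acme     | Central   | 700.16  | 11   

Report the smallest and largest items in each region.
SELECT region, MIN(items), MAX(items)
FROM orders
GROUP BY region

Result:
  Central: min=4, max=12
  East: min=1, max=1
  Southwest: min=7, max=7
  West: min=5, max=9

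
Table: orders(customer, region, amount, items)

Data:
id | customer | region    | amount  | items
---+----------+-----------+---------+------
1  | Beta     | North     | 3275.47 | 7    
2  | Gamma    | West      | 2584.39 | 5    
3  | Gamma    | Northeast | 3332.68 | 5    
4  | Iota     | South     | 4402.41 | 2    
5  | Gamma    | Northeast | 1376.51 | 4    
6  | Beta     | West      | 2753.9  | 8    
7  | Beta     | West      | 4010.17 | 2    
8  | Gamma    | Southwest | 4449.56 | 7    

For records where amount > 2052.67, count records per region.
SELECT region, COUNT(*)
FROM orders
WHERE amount > 2052.67
GROUP BY region

Note: WHERE filters rows before grouping.

Result:
  North: 1
  Northeast: 1
  South: 1
  Southwest: 1
  West: 3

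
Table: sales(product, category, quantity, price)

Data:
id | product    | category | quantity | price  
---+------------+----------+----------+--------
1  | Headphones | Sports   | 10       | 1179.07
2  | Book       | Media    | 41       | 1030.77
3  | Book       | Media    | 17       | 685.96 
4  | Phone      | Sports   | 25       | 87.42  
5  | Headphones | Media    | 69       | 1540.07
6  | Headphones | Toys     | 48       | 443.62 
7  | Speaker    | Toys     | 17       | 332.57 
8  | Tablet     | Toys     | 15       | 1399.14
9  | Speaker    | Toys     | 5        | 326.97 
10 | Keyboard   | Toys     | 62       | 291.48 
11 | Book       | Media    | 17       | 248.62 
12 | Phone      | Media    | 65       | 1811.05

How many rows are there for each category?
SELECT category, COUNT(*) as count
FROM sales
GROUP BY category

Result:
  Media: 5
  Sports: 2
  Toys: 5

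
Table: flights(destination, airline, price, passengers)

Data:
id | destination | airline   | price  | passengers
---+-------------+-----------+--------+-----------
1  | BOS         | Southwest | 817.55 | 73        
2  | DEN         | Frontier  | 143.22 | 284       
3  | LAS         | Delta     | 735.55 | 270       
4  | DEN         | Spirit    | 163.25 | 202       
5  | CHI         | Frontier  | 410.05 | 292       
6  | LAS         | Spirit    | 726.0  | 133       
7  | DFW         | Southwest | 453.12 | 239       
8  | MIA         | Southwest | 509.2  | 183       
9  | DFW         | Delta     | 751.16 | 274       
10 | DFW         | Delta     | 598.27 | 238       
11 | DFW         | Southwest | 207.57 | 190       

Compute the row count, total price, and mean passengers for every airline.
SELECT airline,
       COUNT(*) as cnt,
       SUM(price) as total_price,
       AVG(passengers) as avg_passengers
FROM flights
GROUP BY airline

Result:
  Delta: 3 records, 2084.98 total price, 260.67 avg passengers
  Frontier: 2 records, 553.27 total price, 288.00 avg passengers
  Southwest: 4 records, 1987.44 total price, 171.25 avg passengers
  Spirit: 2 records, 889.25 total price, 167.50 avg passengers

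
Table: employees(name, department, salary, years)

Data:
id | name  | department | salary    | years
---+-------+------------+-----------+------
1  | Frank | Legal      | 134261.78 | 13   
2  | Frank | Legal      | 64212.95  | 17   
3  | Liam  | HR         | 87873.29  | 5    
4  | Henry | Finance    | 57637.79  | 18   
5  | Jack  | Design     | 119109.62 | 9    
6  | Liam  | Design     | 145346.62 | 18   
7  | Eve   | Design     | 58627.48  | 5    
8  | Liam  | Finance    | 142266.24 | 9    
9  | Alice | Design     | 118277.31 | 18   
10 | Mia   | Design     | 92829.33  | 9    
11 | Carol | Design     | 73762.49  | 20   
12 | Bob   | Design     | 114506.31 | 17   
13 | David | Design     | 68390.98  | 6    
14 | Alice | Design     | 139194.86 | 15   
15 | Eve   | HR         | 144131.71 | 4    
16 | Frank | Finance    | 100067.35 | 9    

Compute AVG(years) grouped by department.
SELECT department, AVG(years) as result
FROM employees
GROUP BY department

Result:
  Design: 13.00
  Finance: 12.00
  HR: 4.50
  Legal: 15.00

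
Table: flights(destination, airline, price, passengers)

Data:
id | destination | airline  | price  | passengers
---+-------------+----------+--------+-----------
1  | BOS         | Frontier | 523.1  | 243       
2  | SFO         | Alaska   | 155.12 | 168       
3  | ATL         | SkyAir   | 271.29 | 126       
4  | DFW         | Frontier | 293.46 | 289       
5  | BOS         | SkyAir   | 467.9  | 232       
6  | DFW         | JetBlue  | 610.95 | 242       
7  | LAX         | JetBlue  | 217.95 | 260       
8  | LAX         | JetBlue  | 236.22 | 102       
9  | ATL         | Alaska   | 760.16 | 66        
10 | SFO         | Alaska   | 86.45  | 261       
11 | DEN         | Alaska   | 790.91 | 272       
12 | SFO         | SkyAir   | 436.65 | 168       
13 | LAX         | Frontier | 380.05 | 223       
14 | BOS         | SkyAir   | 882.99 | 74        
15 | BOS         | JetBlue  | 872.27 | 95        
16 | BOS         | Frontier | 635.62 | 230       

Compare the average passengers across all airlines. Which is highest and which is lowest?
SELECT airline, AVG(passengers)
FROM flights
GROUP BY airline
ORDER BY AVG(passengers)

All groups:
  SkyAir: 150.00
  JetBlue: 174.75
  Alaska: 191.75
  Frontier: 246.25

Highest: Frontier (246.25)
Lowest: SkyAir (150.00)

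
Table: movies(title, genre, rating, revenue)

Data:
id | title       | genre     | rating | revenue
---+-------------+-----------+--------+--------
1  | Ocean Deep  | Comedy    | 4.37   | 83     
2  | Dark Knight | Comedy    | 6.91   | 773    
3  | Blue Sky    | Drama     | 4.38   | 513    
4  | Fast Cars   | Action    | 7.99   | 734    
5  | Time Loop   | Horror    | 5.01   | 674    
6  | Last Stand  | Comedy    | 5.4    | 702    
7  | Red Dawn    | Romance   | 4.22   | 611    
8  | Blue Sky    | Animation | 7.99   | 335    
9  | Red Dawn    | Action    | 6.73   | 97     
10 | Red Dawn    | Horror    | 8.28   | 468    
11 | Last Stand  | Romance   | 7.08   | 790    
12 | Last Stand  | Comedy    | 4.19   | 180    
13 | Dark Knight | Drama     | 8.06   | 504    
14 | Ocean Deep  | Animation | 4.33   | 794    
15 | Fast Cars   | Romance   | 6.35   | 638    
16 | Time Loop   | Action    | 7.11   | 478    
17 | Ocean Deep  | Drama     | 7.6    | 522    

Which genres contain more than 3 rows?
SELECT genre, COUNT(*) as cnt
FROM movies
GROUP BY genre
HAVING COUNT(*) > 3

Result:
  Comedy: 4

Note: HAVING filters groups after aggregation, WHERE filters rows before.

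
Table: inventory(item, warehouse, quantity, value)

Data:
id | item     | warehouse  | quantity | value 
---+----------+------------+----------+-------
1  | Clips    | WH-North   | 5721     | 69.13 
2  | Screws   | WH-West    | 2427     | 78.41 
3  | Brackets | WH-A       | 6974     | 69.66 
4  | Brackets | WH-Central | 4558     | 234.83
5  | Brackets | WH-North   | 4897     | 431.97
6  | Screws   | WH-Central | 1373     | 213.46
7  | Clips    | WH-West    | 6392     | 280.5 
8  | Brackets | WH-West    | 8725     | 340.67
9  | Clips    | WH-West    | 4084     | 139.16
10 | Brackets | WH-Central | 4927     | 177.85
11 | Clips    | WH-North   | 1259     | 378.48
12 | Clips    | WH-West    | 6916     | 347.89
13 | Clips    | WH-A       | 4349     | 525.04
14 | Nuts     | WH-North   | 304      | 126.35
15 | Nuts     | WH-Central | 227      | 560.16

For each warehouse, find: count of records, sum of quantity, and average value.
SELECT warehouse,
       COUNT(*) as cnt,
       SUM(quantity) as total_quantity,
       AVG(value) as avg_value
FROM inventory
GROUP BY warehouse

Result:
  WH-A: 2 records, 11323 total quantity, 297.35 avg value
  WH-Central: 4 records, 11085 total quantity, 296.58 avg value
  WH-North: 4 records, 12181 total quantity, 251.48 avg value
  WH-West: 5 records, 28544 total quantity, 237.33 avg value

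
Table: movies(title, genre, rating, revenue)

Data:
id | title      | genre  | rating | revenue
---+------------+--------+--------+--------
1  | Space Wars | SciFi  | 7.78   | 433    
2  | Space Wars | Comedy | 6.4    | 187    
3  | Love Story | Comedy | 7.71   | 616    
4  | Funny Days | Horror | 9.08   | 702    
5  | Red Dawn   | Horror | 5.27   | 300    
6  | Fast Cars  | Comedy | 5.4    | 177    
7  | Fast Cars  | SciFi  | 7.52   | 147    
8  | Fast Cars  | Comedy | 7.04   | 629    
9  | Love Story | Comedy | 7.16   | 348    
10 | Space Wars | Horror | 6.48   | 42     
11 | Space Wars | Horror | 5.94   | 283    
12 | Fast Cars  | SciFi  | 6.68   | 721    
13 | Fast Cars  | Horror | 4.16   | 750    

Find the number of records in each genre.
SELECT genre, COUNT(*) as count
FROM movies
GROUP BY genre

Result:
  Comedy: 5
  Horror: 5
  SciFi: 3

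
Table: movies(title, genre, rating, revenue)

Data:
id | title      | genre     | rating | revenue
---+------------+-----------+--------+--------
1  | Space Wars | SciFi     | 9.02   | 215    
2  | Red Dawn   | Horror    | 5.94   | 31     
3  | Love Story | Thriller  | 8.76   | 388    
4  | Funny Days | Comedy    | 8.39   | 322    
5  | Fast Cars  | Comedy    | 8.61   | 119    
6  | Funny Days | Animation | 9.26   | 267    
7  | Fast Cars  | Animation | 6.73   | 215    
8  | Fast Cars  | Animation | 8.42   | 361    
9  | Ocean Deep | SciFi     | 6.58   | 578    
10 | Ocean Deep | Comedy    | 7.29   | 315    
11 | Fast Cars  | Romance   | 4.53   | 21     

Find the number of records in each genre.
SELECT genre, COUNT(*) as count
FROM movies
GROUP BY genre

Result:
  Animation: 3
  Comedy: 3
  Horror: 1
  Romance: 1
  SciFi: 2
  Thriller: 1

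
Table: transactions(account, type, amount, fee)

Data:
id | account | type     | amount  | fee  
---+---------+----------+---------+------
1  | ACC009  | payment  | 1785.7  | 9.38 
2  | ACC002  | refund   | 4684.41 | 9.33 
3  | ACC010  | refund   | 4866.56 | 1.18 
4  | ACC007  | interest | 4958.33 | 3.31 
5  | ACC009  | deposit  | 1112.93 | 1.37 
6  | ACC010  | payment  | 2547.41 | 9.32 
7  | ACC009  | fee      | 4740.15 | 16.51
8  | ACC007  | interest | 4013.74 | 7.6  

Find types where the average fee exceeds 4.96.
SELECT type, AVG(fee)
FROM transactions
GROUP BY type
HAVING AVG(fee) > 4.96

Result:
  fee: avg=16.51
  interest: avg=5.46
  payment: avg=9.35
  refund: avg=5.26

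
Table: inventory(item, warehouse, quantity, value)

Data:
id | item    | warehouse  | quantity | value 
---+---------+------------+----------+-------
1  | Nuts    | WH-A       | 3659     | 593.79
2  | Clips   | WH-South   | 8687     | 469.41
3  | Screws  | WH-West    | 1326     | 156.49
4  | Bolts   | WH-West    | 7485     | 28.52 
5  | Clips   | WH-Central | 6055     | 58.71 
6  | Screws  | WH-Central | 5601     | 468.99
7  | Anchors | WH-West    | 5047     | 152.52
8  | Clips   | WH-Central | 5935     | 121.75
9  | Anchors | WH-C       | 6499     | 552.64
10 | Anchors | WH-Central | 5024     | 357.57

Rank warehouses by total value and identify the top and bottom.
SELECT warehouse, SUM(value)
FROM inventory
GROUP BY warehouse
ORDER BY SUM(value)

All groups:
  WH-West: 337.53
  WH-South: 469.41
  WH-C: 552.64
  WH-A: 593.79
  WH-Central: 1007.02

Highest: WH-Central (1007.02)
Lowest: WH-West (337.53)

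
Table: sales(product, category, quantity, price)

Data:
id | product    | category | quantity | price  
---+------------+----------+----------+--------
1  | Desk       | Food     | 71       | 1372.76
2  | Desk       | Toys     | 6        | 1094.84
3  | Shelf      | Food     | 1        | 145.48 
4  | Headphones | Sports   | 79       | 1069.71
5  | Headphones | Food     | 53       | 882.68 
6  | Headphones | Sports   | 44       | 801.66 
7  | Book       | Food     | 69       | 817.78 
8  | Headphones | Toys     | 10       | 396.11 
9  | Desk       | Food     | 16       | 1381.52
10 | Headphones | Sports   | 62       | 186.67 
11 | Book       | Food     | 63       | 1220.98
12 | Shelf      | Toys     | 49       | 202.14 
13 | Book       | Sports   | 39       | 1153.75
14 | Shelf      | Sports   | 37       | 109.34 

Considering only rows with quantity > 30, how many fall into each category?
SELECT category, COUNT(*)
FROM sales
WHERE quantity > 30
GROUP BY category

Note: WHERE filters rows before grouping.

Result:
  Food: 4
  Sports: 5
  Toys: 1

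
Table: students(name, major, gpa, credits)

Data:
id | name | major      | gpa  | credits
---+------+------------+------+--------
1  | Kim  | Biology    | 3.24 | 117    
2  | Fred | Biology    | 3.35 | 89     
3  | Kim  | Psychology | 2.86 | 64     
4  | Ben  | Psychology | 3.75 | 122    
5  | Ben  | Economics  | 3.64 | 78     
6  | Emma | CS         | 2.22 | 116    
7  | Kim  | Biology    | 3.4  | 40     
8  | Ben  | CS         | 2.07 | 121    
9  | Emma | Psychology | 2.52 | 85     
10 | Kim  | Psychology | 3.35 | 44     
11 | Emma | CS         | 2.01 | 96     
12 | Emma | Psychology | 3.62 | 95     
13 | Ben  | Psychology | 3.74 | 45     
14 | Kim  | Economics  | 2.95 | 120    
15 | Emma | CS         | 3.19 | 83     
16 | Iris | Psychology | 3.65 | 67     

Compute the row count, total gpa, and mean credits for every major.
SELECT major,
       COUNT(*) as cnt,
       SUM(gpa) as total_gpa,
       AVG(credits) as avg_credits
FROM students
GROUP BY major

Result:
  Biology: 3 records, 9.99 total gpa, 82.00 avg credits
  CS: 4 records, 9.49 total gpa, 104.00 avg credits
  Economics: 2 records, 6.59 total gpa, 99.00 avg credits
  Psychology: 7 records, 23.49 total gpa, 74.57 avg credits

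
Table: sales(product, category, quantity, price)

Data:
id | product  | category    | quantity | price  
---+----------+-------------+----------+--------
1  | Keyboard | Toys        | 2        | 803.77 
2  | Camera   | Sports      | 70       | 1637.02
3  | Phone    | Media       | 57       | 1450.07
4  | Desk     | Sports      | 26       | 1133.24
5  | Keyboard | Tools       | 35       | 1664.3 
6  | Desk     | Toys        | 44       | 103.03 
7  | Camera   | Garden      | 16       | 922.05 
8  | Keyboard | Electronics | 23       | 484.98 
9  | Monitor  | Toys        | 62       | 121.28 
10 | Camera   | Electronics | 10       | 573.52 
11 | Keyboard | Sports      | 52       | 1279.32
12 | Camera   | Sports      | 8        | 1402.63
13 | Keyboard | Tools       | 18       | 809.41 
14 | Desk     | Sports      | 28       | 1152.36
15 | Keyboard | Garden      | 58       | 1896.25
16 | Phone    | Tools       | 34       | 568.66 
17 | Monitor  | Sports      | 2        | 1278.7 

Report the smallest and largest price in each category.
SELECT category, MIN(price), MAX(price)
FROM sales
GROUP BY category

Result:
  Electronics: min=484.98, max=573.52
  Garden: min=922.05, max=1896.25
  Media: min=1450.07, max=1450.07
  Sports: min=1133.24, max=1637.02
  Tools: min=568.66, max=1664.30
  Toys: min=103.03, max=803.77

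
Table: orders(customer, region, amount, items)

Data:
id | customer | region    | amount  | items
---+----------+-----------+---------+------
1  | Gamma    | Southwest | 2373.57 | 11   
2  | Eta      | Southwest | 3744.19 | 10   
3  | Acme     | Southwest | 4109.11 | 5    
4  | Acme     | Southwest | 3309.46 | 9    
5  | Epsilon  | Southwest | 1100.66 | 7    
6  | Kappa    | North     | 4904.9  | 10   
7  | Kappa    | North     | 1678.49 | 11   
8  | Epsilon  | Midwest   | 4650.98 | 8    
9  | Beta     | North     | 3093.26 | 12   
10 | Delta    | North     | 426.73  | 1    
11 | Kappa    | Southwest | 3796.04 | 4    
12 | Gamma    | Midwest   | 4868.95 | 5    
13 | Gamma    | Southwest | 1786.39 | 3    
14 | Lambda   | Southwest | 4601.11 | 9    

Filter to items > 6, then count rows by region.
SELECT region, COUNT(*)
FROM orders
WHERE items > 6
GROUP BY region

Note: WHERE filters rows before grouping.

Result:
  Midwest: 1
  North: 3
  Southwest: 5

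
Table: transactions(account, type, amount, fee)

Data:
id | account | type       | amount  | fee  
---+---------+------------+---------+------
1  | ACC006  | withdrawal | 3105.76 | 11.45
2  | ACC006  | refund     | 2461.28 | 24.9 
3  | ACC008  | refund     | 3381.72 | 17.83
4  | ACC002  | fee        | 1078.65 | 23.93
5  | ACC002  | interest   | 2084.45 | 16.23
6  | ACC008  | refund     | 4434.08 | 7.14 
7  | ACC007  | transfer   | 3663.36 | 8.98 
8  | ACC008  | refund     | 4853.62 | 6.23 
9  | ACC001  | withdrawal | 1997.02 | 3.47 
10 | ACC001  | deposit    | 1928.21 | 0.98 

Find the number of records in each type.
SELECT type, COUNT(*) as count
FROM transactions
GROUP BY type

Result:
  deposit: 1
  fee: 1
  interest: 1
  refund: 4
  transfer: 1
  withdrawal: 2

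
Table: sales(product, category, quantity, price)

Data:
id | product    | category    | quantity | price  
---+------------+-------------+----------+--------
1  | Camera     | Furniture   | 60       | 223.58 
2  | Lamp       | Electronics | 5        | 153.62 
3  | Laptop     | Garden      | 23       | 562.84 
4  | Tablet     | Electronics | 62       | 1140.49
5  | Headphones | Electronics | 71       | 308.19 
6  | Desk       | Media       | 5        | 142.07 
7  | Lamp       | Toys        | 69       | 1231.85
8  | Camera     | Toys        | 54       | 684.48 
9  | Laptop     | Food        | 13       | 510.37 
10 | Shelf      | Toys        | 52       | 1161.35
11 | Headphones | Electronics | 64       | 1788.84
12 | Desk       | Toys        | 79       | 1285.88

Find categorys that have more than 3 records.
SELECT category, COUNT(*) as cnt
FROM sales
GROUP BY category
HAVING COUNT(*) > 3

Result:
  Electronics: 4
  Toys: 4

Note: HAVING filters groups after aggregation, WHERE filters rows before.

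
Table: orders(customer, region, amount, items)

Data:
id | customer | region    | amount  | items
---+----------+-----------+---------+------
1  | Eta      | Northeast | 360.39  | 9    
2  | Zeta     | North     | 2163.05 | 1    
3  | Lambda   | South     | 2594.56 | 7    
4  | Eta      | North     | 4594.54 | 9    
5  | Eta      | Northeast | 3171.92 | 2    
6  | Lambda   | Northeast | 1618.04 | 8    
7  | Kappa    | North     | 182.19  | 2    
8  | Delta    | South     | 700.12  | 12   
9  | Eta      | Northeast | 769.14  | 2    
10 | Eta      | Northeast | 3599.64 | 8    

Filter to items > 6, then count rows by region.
SELECT region, COUNT(*)
FROM orders
WHERE items > 6
GROUP BY region

Note: WHERE filters rows before grouping.

Result:
  North: 1
  Northeast: 3
  South: 2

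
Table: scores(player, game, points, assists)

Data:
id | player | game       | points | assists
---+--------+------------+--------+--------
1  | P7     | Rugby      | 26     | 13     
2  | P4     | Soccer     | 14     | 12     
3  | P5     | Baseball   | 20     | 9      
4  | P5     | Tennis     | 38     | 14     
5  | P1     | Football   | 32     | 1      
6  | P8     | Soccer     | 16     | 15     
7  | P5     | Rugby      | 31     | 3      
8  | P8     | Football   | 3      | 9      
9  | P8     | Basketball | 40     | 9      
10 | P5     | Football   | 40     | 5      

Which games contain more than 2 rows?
SELECT game, COUNT(*) as cnt
FROM scores
GROUP BY game
HAVING COUNT(*) > 2

Result:
  Football: 3

Note: HAVING filters groups after aggregation, WHERE filters rows before.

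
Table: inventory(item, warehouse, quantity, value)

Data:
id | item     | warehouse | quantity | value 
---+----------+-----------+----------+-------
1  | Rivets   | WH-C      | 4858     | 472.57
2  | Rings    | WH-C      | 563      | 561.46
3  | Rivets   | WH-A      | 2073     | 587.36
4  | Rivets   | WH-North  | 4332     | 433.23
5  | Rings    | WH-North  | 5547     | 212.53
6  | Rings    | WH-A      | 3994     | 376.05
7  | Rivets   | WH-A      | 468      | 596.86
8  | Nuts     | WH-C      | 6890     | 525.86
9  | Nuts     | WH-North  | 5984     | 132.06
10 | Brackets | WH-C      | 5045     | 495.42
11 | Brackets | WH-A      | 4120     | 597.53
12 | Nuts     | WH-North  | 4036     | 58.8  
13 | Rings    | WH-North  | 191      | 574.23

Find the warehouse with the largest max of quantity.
SELECT warehouse, MAX(quantity) as val
FROM inventory
GROUP BY warehouse
ORDER BY val DESC
LIMIT 1

Result: WH-C with max(quantity) = 6890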